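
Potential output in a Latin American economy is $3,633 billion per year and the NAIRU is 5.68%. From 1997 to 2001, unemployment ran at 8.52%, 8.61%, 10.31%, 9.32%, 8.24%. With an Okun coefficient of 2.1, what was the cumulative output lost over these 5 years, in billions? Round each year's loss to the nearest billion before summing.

$1,267 billion

Year 1997: gap = -2.1 × (8.52 - 5.68) = -5.964%, loss ≈ 3633 × 5.964/100 ≈ 217.
Year 1998: gap = -2.1 × (8.61 - 5.68) = -6.153%, loss ≈ 3633 × 6.153/100 ≈ 224.
Year 1999: gap = -2.1 × (10.31 - 5.68) = -9.723%, loss ≈ 3633 × 9.723/100 ≈ 353.
Year 2000: gap = -2.1 × (9.32 - 5.68) = -7.644%, loss ≈ 3633 × 7.644/100 ≈ 278.
Year 2001: gap = -2.1 × (8.24 - 5.68) = -5.376%, loss ≈ 3633 × 5.376/100 ≈ 195.
Total lost output = 217 + 224 + 353 + 278 + 195 = 1267 billion.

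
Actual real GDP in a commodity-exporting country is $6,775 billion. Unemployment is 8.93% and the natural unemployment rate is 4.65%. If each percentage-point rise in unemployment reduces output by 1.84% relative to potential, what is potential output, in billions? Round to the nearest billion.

$7,354 billion

Unemployment gap = 8.93 - 4.65 = 4.28 points, so output gap = -1.84 × 4.28 = -7.8752%.
Since Y = Y* × (1 + gap/100), Y* = 6775/0.921248 ≈ 7354 billion.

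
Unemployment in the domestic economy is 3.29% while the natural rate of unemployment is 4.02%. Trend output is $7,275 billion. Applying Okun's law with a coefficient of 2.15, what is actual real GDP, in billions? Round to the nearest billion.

Unemployment gap = 3.29 - 4.02 = -0.73 points, so the output gap is -2.15 × (-0.73) = 1.5695%.
Actual GDP = 7275 × (1 + 1.5695/100) = 7275 × 1.015695 ≈ 7389 billion.

$7,389 billion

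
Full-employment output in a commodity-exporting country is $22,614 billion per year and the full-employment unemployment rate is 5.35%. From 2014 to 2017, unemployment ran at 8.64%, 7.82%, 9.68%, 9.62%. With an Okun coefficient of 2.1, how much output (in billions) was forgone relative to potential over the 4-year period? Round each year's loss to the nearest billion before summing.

$6,819 billion

Year 2014: gap = -2.1 × (8.64 - 5.35) = -6.909%, loss ≈ 22614 × 6.909/100 ≈ 1562.
Year 2015: gap = -2.1 × (7.82 - 5.35) = -5.187%, loss ≈ 22614 × 5.187/100 ≈ 1173.
Year 2016: gap = -2.1 × (9.68 - 5.35) = -9.093%, loss ≈ 22614 × 9.093/100 ≈ 2056.
Year 2017: gap = -2.1 × (9.62 - 5.35) = -8.967%, loss ≈ 22614 × 8.967/100 ≈ 2028.
Total lost output = 1562 + 1173 + 2056 + 2028 = 6819 billion.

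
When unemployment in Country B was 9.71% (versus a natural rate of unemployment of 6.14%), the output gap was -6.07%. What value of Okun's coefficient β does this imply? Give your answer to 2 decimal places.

β ≈ 1.70

Okun's law: output gap = -β × (u - u*).
-6.07 = -β × (9.71 - 6.14) = -β × 3.57, so β = 6.07/3.57 = 1.70.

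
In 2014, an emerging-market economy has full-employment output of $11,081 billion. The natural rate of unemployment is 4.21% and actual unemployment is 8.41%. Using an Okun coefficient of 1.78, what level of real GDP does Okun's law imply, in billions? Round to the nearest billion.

Unemployment gap = 8.41 - 4.21 = 4.2 points, so the output gap is -1.78 × 4.2 = -7.476%.
Actual GDP = 11081 × (1 - 7.476/100) = 11081 × 0.92524 ≈ 10253 billion.

$10,253 billion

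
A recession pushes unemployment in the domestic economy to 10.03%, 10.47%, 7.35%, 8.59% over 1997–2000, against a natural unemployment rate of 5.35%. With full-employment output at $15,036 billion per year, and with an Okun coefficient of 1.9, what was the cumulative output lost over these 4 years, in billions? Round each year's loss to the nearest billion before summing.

Year 1997: gap = -1.9 × (10.03 - 5.35) = -8.892%, loss ≈ 15036 × 8.892/100 ≈ 1337.
Year 1998: gap = -1.9 × (10.47 - 5.35) = -9.728%, loss ≈ 15036 × 9.728/100 ≈ 1463.
Year 1999: gap = -1.9 × (7.35 - 5.35) = -3.8%, loss ≈ 15036 × 3.8/100 ≈ 571.
Year 2000: gap = -1.9 × (8.59 - 5.35) = -6.156%, loss ≈ 15036 × 6.156/100 ≈ 926.
Total lost output = 1337 + 1463 + 571 + 926 = 4297 billion.

$4,297 billion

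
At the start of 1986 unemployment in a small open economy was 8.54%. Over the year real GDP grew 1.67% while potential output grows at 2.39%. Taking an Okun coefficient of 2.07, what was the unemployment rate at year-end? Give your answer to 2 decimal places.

8.89%

Growth-rate Okun's law: g_Y = g_Y* - β × Δu, so Δu = (g_Y* - g_Y)/β.
Δu = (2.39 - 1.67)/2.07 = 0.72/2.07 = 0.35 percentage points.
Year-end unemployment = 8.54 + 0.35 = 8.89%.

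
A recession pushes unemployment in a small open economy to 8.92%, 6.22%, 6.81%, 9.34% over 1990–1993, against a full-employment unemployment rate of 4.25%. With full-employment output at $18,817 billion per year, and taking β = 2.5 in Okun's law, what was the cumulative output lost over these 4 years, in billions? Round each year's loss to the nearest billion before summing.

$6,722 billion

Year 1990: gap = -2.5 × (8.92 - 4.25) = -11.675%, loss ≈ 18817 × 11.675/100 ≈ 2197.
Year 1991: gap = -2.5 × (6.22 - 4.25) = -4.925%, loss ≈ 18817 × 4.925/100 ≈ 927.
Year 1992: gap = -2.5 × (6.81 - 4.25) = -6.4%, loss ≈ 18817 × 6.4/100 ≈ 1204.
Year 1993: gap = -2.5 × (9.34 - 4.25) = -12.725%, loss ≈ 18817 × 12.725/100 ≈ 2394.
Total lost output = 2197 + 927 + 1204 + 2394 = 6722 billion.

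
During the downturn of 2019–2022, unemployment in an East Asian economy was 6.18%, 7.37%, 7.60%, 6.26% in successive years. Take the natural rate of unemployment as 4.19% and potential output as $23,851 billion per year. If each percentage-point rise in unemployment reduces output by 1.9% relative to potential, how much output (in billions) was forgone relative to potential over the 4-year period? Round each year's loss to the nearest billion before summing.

$4,826 billion

Year 2019: gap = -1.9 × (6.18 - 4.19) = -3.781%, loss ≈ 23851 × 3.781/100 ≈ 902.
Year 2020: gap = -1.9 × (7.37 - 4.19) = -6.042%, loss ≈ 23851 × 6.042/100 ≈ 1441.
Year 2021: gap = -1.9 × (7.6 - 4.19) = -6.479%, loss ≈ 23851 × 6.479/100 ≈ 1545.
Year 2022: gap = -1.9 × (6.26 - 4.19) = -3.933%, loss ≈ 23851 × 3.933/100 ≈ 938.
Total lost output = 902 + 1441 + 1545 + 938 = 4826 billion.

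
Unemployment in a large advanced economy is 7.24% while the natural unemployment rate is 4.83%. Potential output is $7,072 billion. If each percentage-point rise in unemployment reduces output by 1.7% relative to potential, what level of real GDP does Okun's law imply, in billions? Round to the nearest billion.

Unemployment gap = 7.24 - 4.83 = 2.41 points, so the output gap is -1.7 × 2.41 = -4.097%.
Actual GDP = 7072 × (1 - 4.097/100) = 7072 × 0.95903 ≈ 6782 billion.

$6,782 billion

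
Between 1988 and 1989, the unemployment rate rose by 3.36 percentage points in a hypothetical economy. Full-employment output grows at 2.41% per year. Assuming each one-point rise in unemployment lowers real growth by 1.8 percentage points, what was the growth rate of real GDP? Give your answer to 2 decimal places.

-3.64%

Growth-rate Okun's law: g_Y = g_Y* - β × Δu.
g_Y = 2.41 - 1.8 × (3.36) = 2.41 - 6.048 = -3.638%, i.e. -3.64% to 2 d.p.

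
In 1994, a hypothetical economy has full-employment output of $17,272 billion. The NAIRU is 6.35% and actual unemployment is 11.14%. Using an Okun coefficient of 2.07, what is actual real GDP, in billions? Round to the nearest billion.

Unemployment gap = 11.14 - 6.35 = 4.79 points, so the output gap is -2.07 × 4.79 = -9.9153%.
Actual GDP = 17272 × (1 - 9.9153/100) = 17272 × 0.900847 ≈ 15559 billion.

$15,559 billion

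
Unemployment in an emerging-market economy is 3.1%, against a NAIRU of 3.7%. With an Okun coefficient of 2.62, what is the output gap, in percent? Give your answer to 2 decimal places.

1.57%

The unemployment gap is 3.1 - 3.7 = -0.6 percentage points.
Okun's law gives an output gap of -2.62 × (-0.6) = 1.572%, i.e. 1.57% above potential.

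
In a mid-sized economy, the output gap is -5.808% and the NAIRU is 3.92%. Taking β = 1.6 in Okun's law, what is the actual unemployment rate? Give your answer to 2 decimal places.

7.55%

From Okun's law, u - u* = -(output gap)/β = -(-5.808)/1.6 = 3.63 points.
So u = 3.92 + 3.63 = 7.55%.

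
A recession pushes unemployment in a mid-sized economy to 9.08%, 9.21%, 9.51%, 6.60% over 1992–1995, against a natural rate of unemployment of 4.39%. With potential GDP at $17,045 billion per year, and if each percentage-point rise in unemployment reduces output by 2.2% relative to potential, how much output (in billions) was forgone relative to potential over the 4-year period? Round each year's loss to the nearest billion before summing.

Year 1992: gap = -2.2 × (9.08 - 4.39) = -10.318%, loss ≈ 17045 × 10.318/100 ≈ 1759.
Year 1993: gap = -2.2 × (9.21 - 4.39) = -10.604%, loss ≈ 17045 × 10.604/100 ≈ 1807.
Year 1994: gap = -2.2 × (9.51 - 4.39) = -11.264%, loss ≈ 17045 × 11.264/100 ≈ 1920.
Year 1995: gap = -2.2 × (6.6 - 4.39) = -4.862%, loss ≈ 17045 × 4.862/100 ≈ 829.
Total lost output = 1759 + 1807 + 1920 + 829 = 6315 billion.

$6,315 billion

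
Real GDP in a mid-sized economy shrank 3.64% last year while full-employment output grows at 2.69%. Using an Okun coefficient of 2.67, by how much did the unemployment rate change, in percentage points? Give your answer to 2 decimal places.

2.37 percentage points

Growth-rate Okun's law: g_Y = g_Y* - β × Δu, so Δu = (g_Y* - g_Y)/β.
Δu = (2.69 + 3.64)/2.67 = 6.33/2.67 = 2.37 percentage points.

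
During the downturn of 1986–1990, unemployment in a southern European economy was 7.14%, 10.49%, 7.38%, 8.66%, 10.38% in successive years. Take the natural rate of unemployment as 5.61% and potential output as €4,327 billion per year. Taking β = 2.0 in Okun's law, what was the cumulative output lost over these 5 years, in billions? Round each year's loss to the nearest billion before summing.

Year 1986: gap = -2.0 × (7.14 - 5.61) = -3.06%, loss ≈ 4327 × 3.06/100 ≈ 132.
Year 1987: gap = -2.0 × (10.49 - 5.61) = -9.76%, loss ≈ 4327 × 9.76/100 ≈ 422.
Year 1988: gap = -2.0 × (7.38 - 5.61) = -3.54%, loss ≈ 4327 × 3.54/100 ≈ 153.
Year 1989: gap = -2.0 × (8.66 - 5.61) = -6.1%, loss ≈ 4327 × 6.1/100 ≈ 264.
Year 1990: gap = -2.0 × (10.38 - 5.61) = -9.54%, loss ≈ 4327 × 9.54/100 ≈ 413.
Total lost output = 132 + 422 + 153 + 264 + 413 = 1384 billion.

€1,384 billion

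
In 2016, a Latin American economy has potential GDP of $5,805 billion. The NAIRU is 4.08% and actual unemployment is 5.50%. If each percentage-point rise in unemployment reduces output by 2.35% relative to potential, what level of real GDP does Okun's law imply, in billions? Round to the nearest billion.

$5,611 billion

Unemployment gap = 5.5 - 4.08 = 1.42 points, so the output gap is -2.35 × 1.42 = -3.337%.
Actual GDP = 5805 × (1 - 3.337/100) = 5805 × 0.96663 ≈ 5611 billion.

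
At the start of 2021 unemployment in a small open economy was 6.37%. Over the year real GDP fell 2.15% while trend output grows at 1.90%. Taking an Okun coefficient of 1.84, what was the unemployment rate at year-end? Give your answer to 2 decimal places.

Growth-rate Okun's law: g_Y = g_Y* - β × Δu, so Δu = (g_Y* - g_Y)/β.
Δu = (1.9 + 2.15)/1.84 = 4.05/1.84 = 2.20 percentage points.
Year-end unemployment = 6.37 + 2.2 = 8.57%.

8.57%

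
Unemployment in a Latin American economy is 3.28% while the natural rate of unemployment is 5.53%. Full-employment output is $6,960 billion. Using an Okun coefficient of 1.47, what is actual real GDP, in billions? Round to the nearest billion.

$7,190 billion

Unemployment gap = 3.28 - 5.53 = -2.25 points, so the output gap is -1.47 × (-2.25) = 3.3075%.
Actual GDP = 6960 × (1 + 3.3075/100) = 6960 × 1.033075 ≈ 7190 billion.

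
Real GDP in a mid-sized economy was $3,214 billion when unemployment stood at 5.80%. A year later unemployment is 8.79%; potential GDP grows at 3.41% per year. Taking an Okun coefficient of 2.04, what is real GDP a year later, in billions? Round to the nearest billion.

$3,128 billion

Δu = 8.79 - 5.8 = 2.99 points.
Okun's law (growth form): g_Y = g_Y* - β × Δu = 3.41 - 2.04 × (2.99) = 3.41 - 6.0996 = -2.6896%.
Real GDP in the next year = 3214 × (1 - 2.6896/100) = 3214 × 0.973104 ≈ 3128 billion.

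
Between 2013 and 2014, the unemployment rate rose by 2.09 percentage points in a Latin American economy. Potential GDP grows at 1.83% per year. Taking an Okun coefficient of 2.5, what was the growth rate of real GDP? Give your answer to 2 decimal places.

-3.40%

Growth-rate Okun's law: g_Y = g_Y* - β × Δu.
g_Y = 1.83 - 2.5 × (2.09) = 1.83 - 5.225 = -3.395%, i.e. -3.40% to 2 d.p.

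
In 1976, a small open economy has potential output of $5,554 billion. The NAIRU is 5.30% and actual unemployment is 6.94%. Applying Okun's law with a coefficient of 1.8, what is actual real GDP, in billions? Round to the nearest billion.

Unemployment gap = 6.94 - 5.3 = 1.64 points, so the output gap is -1.8 × 1.64 = -2.952%.
Actual GDP = 5554 × (1 - 2.952/100) = 5554 × 0.97048 ≈ 5390 billion.

$5,390 billion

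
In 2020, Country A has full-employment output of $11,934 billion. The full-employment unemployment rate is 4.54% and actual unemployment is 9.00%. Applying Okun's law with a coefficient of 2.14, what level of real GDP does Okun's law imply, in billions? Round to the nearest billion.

$10,795 billion

Unemployment gap = 9 - 4.54 = 4.46 points, so the output gap is -2.14 × 4.46 = -9.5444%.
Actual GDP = 11934 × (1 - 9.5444/100) = 11934 × 0.904556 ≈ 10795 billion.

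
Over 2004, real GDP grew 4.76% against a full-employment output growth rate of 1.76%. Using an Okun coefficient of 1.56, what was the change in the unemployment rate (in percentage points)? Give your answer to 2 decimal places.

Growth-rate Okun's law: g_Y = g_Y* - β × Δu, so Δu = (g_Y* - g_Y)/β.
Δu = (1.76 - 4.76)/1.56 = -3/1.56 = -1.92 percentage points.

-1.92 percentage points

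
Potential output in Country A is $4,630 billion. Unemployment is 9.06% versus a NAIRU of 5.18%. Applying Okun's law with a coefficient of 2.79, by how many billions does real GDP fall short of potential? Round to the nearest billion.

Output gap = -2.79 × (9.06 - 5.18) = -2.79 × 3.88 = -10.8252%.
Actual GDP ≈ 4630 × 0.891748 ≈ 4129 billion, so the shortfall is 4630 - 4129 = 501 billion.

$501 billion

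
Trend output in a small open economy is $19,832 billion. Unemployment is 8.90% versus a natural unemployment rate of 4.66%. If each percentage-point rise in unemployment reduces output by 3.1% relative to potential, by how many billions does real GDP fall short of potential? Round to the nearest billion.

$2,607 billion

Output gap = -3.1 × (8.9 - 4.66) = -3.1 × 4.24 = -13.144%.
Actual GDP ≈ 19832 × 0.86856 ≈ 17225 billion, so the shortfall is 19832 - 17225 = 2607 billion.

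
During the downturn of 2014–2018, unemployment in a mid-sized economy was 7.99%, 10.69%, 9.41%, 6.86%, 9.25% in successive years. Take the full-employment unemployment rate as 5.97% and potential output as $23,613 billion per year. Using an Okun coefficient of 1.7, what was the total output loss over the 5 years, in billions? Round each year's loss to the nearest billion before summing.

$5,761 billion

Year 2014: gap = -1.7 × (7.99 - 5.97) = -3.434%, loss ≈ 23613 × 3.434/100 ≈ 811.
Year 2015: gap = -1.7 × (10.69 - 5.97) = -8.024%, loss ≈ 23613 × 8.024/100 ≈ 1895.
Year 2016: gap = -1.7 × (9.41 - 5.97) = -5.848%, loss ≈ 23613 × 5.848/100 ≈ 1381.
Year 2017: gap = -1.7 × (6.86 - 5.97) = -1.513%, loss ≈ 23613 × 1.513/100 ≈ 357.
Year 2018: gap = -1.7 × (9.25 - 5.97) = -5.576%, loss ≈ 23613 × 5.576/100 ≈ 1317.
Total lost output = 811 + 1895 + 1381 + 357 + 1317 = 5761 billion.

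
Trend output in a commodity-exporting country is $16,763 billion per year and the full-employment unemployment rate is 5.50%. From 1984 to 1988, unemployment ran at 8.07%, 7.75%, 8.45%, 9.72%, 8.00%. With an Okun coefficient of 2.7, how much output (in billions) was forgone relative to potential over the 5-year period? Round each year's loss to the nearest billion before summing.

Year 1984: gap = -2.7 × (8.07 - 5.5) = -6.939%, loss ≈ 16763 × 6.939/100 ≈ 1163.
Year 1985: gap = -2.7 × (7.75 - 5.5) = -6.075%, loss ≈ 16763 × 6.075/100 ≈ 1018.
Year 1986: gap = -2.7 × (8.45 - 5.5) = -7.965%, loss ≈ 16763 × 7.965/100 ≈ 1335.
Year 1987: gap = -2.7 × (9.72 - 5.5) = -11.394%, loss ≈ 16763 × 11.394/100 ≈ 1910.
Year 1988: gap = -2.7 × (8 - 5.5) = -6.75%, loss ≈ 16763 × 6.75/100 ≈ 1132.
Total lost output = 1163 + 1018 + 1335 + 1910 + 1132 = 6558 billion.

$6,558 billion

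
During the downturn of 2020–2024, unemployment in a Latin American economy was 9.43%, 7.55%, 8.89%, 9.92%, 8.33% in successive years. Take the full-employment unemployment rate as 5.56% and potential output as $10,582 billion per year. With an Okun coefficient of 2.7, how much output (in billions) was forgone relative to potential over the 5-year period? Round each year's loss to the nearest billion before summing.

$4,663 billion

Year 2020: gap = -2.7 × (9.43 - 5.56) = -10.449%, loss ≈ 10582 × 10.449/100 ≈ 1106.
Year 2021: gap = -2.7 × (7.55 - 5.56) = -5.373%, loss ≈ 10582 × 5.373/100 ≈ 569.
Year 2022: gap = -2.7 × (8.89 - 5.56) = -8.991%, loss ≈ 10582 × 8.991/100 ≈ 951.
Year 2023: gap = -2.7 × (9.92 - 5.56) = -11.772%, loss ≈ 10582 × 11.772/100 ≈ 1246.
Year 2024: gap = -2.7 × (8.33 - 5.56) = -7.479%, loss ≈ 10582 × 7.479/100 ≈ 791.
Total lost output = 1106 + 569 + 951 + 1246 + 791 = 4663 billion.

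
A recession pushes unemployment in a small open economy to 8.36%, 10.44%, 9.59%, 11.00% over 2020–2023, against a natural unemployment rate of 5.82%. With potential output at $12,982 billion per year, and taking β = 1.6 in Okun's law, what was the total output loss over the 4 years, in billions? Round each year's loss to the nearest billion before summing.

$3,347 billion

Year 2020: gap = -1.6 × (8.36 - 5.82) = -4.064%, loss ≈ 12982 × 4.064/100 ≈ 528.
Year 2021: gap = -1.6 × (10.44 - 5.82) = -7.392%, loss ≈ 12982 × 7.392/100 ≈ 960.
Year 2022: gap = -1.6 × (9.59 - 5.82) = -6.032%, loss ≈ 12982 × 6.032/100 ≈ 783.
Year 2023: gap = -1.6 × (11 - 5.82) = -8.288%, loss ≈ 12982 × 8.288/100 ≈ 1076.
Total lost output = 528 + 960 + 783 + 1076 = 3347 billion.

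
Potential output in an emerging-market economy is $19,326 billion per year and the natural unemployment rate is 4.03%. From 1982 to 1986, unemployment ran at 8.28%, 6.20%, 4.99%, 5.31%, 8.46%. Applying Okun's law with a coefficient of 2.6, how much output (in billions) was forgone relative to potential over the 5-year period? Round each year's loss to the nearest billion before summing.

$6,577 billion

Year 1982: gap = -2.6 × (8.28 - 4.03) = -11.05%, loss ≈ 19326 × 11.05/100 ≈ 2136.
Year 1983: gap = -2.6 × (6.2 - 4.03) = -5.642%, loss ≈ 19326 × 5.642/100 ≈ 1090.
Year 1984: gap = -2.6 × (4.99 - 4.03) = -2.496%, loss ≈ 19326 × 2.496/100 ≈ 482.
Year 1985: gap = -2.6 × (5.31 - 4.03) = -3.328%, loss ≈ 19326 × 3.328/100 ≈ 643.
Year 1986: gap = -2.6 × (8.46 - 4.03) = -11.518%, loss ≈ 19326 × 11.518/100 ≈ 2226.
Total lost output = 2136 + 1090 + 482 + 643 + 2226 = 6577 billion.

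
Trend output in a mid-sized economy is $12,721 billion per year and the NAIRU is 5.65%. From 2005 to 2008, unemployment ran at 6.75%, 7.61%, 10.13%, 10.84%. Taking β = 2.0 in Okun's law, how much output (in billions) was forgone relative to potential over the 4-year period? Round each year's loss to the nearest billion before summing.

$3,239 billion

Year 2005: gap = -2.0 × (6.75 - 5.65) = -2.2%, loss ≈ 12721 × 2.2/100 ≈ 280.
Year 2006: gap = -2.0 × (7.61 - 5.65) = -3.92%, loss ≈ 12721 × 3.92/100 ≈ 499.
Year 2007: gap = -2.0 × (10.13 - 5.65) = -8.96%, loss ≈ 12721 × 8.96/100 ≈ 1140.
Year 2008: gap = -2.0 × (10.84 - 5.65) = -10.38%, loss ≈ 12721 × 10.38/100 ≈ 1320.
Total lost output = 280 + 499 + 1140 + 1320 = 3239 billion.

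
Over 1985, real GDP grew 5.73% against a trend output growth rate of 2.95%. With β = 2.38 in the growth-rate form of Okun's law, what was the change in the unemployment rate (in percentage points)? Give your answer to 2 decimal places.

Growth-rate Okun's law: g_Y = g_Y* - β × Δu, so Δu = (g_Y* - g_Y)/β.
Δu = (2.95 - 5.73)/2.38 = -2.78/2.38 = -1.17 percentage points.

-1.17 percentage points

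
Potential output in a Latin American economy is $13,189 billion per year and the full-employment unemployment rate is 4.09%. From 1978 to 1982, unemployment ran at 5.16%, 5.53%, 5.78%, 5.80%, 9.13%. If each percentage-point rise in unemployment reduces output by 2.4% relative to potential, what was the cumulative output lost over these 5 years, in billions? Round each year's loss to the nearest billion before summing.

Year 1978: gap = -2.4 × (5.16 - 4.09) = -2.568%, loss ≈ 13189 × 2.568/100 ≈ 339.
Year 1979: gap = -2.4 × (5.53 - 4.09) = -3.456%, loss ≈ 13189 × 3.456/100 ≈ 456.
Year 1980: gap = -2.4 × (5.78 - 4.09) = -4.056%, loss ≈ 13189 × 4.056/100 ≈ 535.
Year 1981: gap = -2.4 × (5.8 - 4.09) = -4.104%, loss ≈ 13189 × 4.104/100 ≈ 541.
Year 1982: gap = -2.4 × (9.13 - 4.09) = -12.096%, loss ≈ 13189 × 12.096/100 ≈ 1595.
Total lost output = 339 + 456 + 535 + 541 + 1595 = 3466 billion.

$3,466 billion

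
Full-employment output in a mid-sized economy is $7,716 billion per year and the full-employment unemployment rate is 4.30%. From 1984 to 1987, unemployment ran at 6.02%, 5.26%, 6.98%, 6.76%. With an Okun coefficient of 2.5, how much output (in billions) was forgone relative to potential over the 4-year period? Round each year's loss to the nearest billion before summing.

Year 1984: gap = -2.5 × (6.02 - 4.3) = -4.3%, loss ≈ 7716 × 4.3/100 ≈ 332.
Year 1985: gap = -2.5 × (5.26 - 4.3) = -2.4%, loss ≈ 7716 × 2.4/100 ≈ 185.
Year 1986: gap = -2.5 × (6.98 - 4.3) = -6.7%, loss ≈ 7716 × 6.7/100 ≈ 517.
Year 1987: gap = -2.5 × (6.76 - 4.3) = -6.15%, loss ≈ 7716 × 6.15/100 ≈ 475.
Total lost output = 332 + 185 + 517 + 475 = 1509 billion.

$1,509 billion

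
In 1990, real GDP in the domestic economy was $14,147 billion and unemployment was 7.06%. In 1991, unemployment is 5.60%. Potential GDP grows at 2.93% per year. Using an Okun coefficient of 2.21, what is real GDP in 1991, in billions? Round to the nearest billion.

Δu = 5.6 - 7.06 = -1.46 points.
Okun's law (growth form): g_Y = g_Y* - β × Δu = 2.93 - 2.21 × (-1.46) = 2.93 + 3.2266 = 6.1566%.
Real GDP in the next year = 14147 × (1 + 6.1566/100) = 14147 × 1.061566 ≈ 15018 billion.

$15,018 billion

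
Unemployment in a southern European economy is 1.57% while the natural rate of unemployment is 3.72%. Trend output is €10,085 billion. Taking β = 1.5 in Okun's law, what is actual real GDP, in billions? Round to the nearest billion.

€10,410 billion

Unemployment gap = 1.57 - 3.72 = -2.15 points, so the output gap is -1.5 × (-2.15) = 3.225%.
Actual GDP = 10085 × (1 + 3.225/100) = 10085 × 1.03225 ≈ 10410 billion.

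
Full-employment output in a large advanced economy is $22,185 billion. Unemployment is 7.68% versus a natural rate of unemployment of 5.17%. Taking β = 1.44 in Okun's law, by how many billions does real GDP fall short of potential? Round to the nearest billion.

$802 billion

Output gap = -1.44 × (7.68 - 5.17) = -1.44 × 2.51 = -3.6144%.
Actual GDP ≈ 22185 × 0.963856 ≈ 21383 billion, so the shortfall is 22185 - 21383 = 802 billion.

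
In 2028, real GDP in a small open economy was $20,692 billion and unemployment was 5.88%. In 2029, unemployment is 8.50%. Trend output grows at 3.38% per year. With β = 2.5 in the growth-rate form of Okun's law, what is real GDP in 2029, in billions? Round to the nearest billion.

Δu = 8.5 - 5.88 = 2.62 points.
Okun's law (growth form): g_Y = g_Y* - β × Δu = 3.38 - 2.5 × (2.62) = 3.38 - 6.55 = -3.17%.
Real GDP in the next year = 20692 × (1 - 3.17/100) = 20692 × 0.9683 ≈ 20036 billion.

$20,036 billion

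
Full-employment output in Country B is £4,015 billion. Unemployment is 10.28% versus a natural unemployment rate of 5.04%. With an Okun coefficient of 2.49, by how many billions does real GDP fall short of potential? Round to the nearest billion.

£524 billion

Output gap = -2.49 × (10.28 - 5.04) = -2.49 × 5.24 = -13.0476%.
Actual GDP ≈ 4015 × 0.869524 ≈ 3491 billion, so the shortfall is 4015 - 3491 = 524 billion.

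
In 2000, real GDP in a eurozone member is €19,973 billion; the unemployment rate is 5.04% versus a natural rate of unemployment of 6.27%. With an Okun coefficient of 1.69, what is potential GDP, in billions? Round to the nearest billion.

Unemployment gap = 5.04 - 6.27 = -1.23 points, so output gap = -1.69 × (-1.23) = 2.0787%.
Since Y = Y* × (1 + gap/100), Y* = 19973/1.020787 ≈ 19566 billion.

€19,566 billion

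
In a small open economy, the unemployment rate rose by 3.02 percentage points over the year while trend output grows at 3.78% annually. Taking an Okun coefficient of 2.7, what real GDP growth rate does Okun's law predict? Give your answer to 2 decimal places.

Growth-rate Okun's law: g_Y = g_Y* - β × Δu.
g_Y = 3.78 - 2.7 × (3.02) = 3.78 - 8.154 = -4.374%, i.e. -4.37% to 2 d.p.

-4.37%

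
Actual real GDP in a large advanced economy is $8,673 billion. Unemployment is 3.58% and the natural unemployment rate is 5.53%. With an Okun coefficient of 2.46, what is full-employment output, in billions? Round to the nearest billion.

Unemployment gap = 3.58 - 5.53 = -1.95 points, so output gap = -2.46 × (-1.95) = 4.797%.
Since Y = Y* × (1 + gap/100), Y* = 8673/1.04797 ≈ 8276 billion.

$8,276 billion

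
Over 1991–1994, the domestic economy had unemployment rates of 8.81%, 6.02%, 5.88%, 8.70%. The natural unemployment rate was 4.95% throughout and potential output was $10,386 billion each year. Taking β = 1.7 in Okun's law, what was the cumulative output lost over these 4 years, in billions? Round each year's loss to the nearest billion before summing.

Year 1991: gap = -1.7 × (8.81 - 4.95) = -6.562%, loss ≈ 10386 × 6.562/100 ≈ 682.
Year 1992: gap = -1.7 × (6.02 - 4.95) = -1.819%, loss ≈ 10386 × 1.819/100 ≈ 189.
Year 1993: gap = -1.7 × (5.88 - 4.95) = -1.581%, loss ≈ 10386 × 1.581/100 ≈ 164.
Year 1994: gap = -1.7 × (8.7 - 4.95) = -6.375%, loss ≈ 10386 × 6.375/100 ≈ 662.
Total lost output = 682 + 189 + 164 + 662 = 1697 billion.

$1,697 billion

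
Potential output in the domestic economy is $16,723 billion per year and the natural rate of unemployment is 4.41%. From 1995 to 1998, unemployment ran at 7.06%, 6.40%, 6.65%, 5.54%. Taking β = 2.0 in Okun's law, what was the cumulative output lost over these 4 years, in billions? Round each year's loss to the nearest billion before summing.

$2,679 billion

Year 1995: gap = -2.0 × (7.06 - 4.41) = -5.3%, loss ≈ 16723 × 5.3/100 ≈ 886.
Year 1996: gap = -2.0 × (6.4 - 4.41) = -3.98%, loss ≈ 16723 × 3.98/100 ≈ 666.
Year 1997: gap = -2.0 × (6.65 - 4.41) = -4.48%, loss ≈ 16723 × 4.48/100 ≈ 749.
Year 1998: gap = -2.0 × (5.54 - 4.41) = -2.26%, loss ≈ 16723 × 2.26/100 ≈ 378.
Total lost output = 886 + 666 + 749 + 378 = 2679 billion.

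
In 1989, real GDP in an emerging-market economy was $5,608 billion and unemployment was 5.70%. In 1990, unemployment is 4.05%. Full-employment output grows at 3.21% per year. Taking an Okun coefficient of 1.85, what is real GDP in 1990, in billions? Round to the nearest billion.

$5,959 billion

Δu = 4.05 - 5.7 = -1.65 points.
Okun's law (growth form): g_Y = g_Y* - β × Δu = 3.21 - 1.85 × (-1.65) = 3.21 + 3.0525 = 6.2625%.
Real GDP in the next year = 5608 × (1 + 6.2625/100) = 5608 × 1.062625 ≈ 5959 billion.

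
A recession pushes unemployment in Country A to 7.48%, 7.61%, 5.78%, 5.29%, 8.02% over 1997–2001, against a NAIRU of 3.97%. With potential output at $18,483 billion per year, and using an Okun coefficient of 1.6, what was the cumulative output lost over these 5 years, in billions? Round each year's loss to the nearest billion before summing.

$4,237 billion

Year 1997: gap = -1.6 × (7.48 - 3.97) = -5.616%, loss ≈ 18483 × 5.616/100 ≈ 1038.
Year 1998: gap = -1.6 × (7.61 - 3.97) = -5.824%, loss ≈ 18483 × 5.824/100 ≈ 1076.
Year 1999: gap = -1.6 × (5.78 - 3.97) = -2.896%, loss ≈ 18483 × 2.896/100 ≈ 535.
Year 2000: gap = -1.6 × (5.29 - 3.97) = -2.112%, loss ≈ 18483 × 2.112/100 ≈ 390.
Year 2001: gap = -1.6 × (8.02 - 3.97) = -6.48%, loss ≈ 18483 × 6.48/100 ≈ 1198.
Total lost output = 1038 + 1076 + 535 + 390 + 1198 = 4237 billion.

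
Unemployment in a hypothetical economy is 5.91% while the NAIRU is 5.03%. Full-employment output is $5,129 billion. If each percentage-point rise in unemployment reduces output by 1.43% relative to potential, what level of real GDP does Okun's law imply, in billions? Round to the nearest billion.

Unemployment gap = 5.91 - 5.03 = 0.88 points, so the output gap is -1.43 × 0.88 = -1.2584%.
Actual GDP = 5129 × (1 - 1.2584/100) = 5129 × 0.987416 ≈ 5064 billion.

$5,064 billion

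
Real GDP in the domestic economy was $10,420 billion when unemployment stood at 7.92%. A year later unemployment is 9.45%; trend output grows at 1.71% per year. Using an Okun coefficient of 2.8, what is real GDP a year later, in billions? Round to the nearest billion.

$10,152 billion

Δu = 9.45 - 7.92 = 1.53 points.
Okun's law (growth form): g_Y = g_Y* - β × Δu = 1.71 - 2.8 × (1.53) = 1.71 - 4.284 = -2.574%.
Real GDP in the next year = 10420 × (1 - 2.574/100) = 10420 × 0.97426 ≈ 10152 billion.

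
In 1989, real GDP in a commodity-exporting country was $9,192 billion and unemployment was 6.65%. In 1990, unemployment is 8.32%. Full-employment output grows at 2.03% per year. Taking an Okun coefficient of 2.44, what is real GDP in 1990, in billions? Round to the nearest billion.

Δu = 8.32 - 6.65 = 1.67 points.
Okun's law (growth form): g_Y = g_Y* - β × Δu = 2.03 - 2.44 × (1.67) = 2.03 - 4.0748 = -2.0448%.
Real GDP in the next year = 9192 × (1 - 2.0448/100) = 9192 × 0.979552 ≈ 9004 billion.

$9,004 billion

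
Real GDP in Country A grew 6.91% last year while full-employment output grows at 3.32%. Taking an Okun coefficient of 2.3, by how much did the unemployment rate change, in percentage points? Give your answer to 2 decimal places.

Growth-rate Okun's law: g_Y = g_Y* - β × Δu, so Δu = (g_Y* - g_Y)/β.
Δu = (3.32 - 6.91)/2.3 = -3.59/2.3 = -1.56 percentage points.

-1.56 percentage points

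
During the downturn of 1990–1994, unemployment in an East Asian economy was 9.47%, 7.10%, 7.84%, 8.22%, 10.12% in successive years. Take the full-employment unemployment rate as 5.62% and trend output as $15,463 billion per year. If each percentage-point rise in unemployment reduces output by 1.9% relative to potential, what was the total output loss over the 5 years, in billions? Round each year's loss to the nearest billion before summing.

Year 1990: gap = -1.9 × (9.47 - 5.62) = -7.315%, loss ≈ 15463 × 7.315/100 ≈ 1131.
Year 1991: gap = -1.9 × (7.1 - 5.62) = -2.812%, loss ≈ 15463 × 2.812/100 ≈ 435.
Year 1992: gap = -1.9 × (7.84 - 5.62) = -4.218%, loss ≈ 15463 × 4.218/100 ≈ 652.
Year 1993: gap = -1.9 × (8.22 - 5.62) = -4.94%, loss ≈ 15463 × 4.94/100 ≈ 764.
Year 1994: gap = -1.9 × (10.12 - 5.62) = -8.55%, loss ≈ 15463 × 8.55/100 ≈ 1322.
Total lost output = 1131 + 435 + 652 + 764 + 1322 = 4304 billion.

$4,304 billion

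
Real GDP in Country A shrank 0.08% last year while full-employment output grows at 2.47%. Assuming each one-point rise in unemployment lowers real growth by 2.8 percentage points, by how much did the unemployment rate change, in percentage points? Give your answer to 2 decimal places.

Growth-rate Okun's law: g_Y = g_Y* - β × Δu, so Δu = (g_Y* - g_Y)/β.
Δu = (2.47 + 0.08)/2.8 = 2.55/2.8 = 0.91 percentage points.

0.91 percentage points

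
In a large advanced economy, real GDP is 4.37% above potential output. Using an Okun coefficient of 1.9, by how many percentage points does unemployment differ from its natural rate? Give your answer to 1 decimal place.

Okun's law: output gap = -β × (u - u*), so u - u* = -(output gap)/β.
u - u* = -(4.37)/1.9 = -2.3 percentage points.

-2.3 percentage points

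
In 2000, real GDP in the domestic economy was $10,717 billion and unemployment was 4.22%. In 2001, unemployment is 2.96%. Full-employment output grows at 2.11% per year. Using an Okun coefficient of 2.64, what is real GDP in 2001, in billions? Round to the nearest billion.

$11,300 billion

Δu = 2.96 - 4.22 = -1.26 points.
Okun's law (growth form): g_Y = g_Y* - β × Δu = 2.11 - 2.64 × (-1.26) = 2.11 + 3.3264 = 5.4364%.
Real GDP in the next year = 10717 × (1 + 5.4364/100) = 10717 × 1.054364 ≈ 11300 billion.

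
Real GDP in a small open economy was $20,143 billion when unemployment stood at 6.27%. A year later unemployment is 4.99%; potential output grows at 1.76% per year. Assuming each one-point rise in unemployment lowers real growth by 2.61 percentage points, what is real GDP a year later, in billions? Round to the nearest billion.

$21,170 billion

Δu = 4.99 - 6.27 = -1.28 points.
Okun's law (growth form): g_Y = g_Y* - β × Δu = 1.76 - 2.61 × (-1.28) = 1.76 + 3.3408 = 5.1008%.
Real GDP in the next year = 20143 × (1 + 5.1008/100) = 20143 × 1.051008 ≈ 21170 billion.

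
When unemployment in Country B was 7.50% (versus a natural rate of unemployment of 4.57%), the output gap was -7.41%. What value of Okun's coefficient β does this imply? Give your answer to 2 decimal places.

β ≈ 2.53

Okun's law: output gap = -β × (u - u*).
-7.41 = -β × (7.5 - 4.57) = -β × 2.93, so β = 7.41/2.93 = 2.53.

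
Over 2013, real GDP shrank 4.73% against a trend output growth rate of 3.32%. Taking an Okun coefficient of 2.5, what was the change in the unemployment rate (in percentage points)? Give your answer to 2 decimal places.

Growth-rate Okun's law: g_Y = g_Y* - β × Δu, so Δu = (g_Y* - g_Y)/β.
Δu = (3.32 + 4.73)/2.5 = 8.05/2.5 = 3.22 percentage points.

3.22 percentage points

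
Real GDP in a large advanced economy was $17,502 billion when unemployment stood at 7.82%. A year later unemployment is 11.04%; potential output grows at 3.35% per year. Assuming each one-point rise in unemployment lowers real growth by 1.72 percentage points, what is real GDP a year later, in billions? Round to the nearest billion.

Δu = 11.04 - 7.82 = 3.22 points.
Okun's law (growth form): g_Y = g_Y* - β × Δu = 3.35 - 1.72 × (3.22) = 3.35 - 5.5384 = -2.1884%.
Real GDP in the next year = 17502 × (1 - 2.1884/100) = 17502 × 0.978116 ≈ 17119 billion.

$17,119 billion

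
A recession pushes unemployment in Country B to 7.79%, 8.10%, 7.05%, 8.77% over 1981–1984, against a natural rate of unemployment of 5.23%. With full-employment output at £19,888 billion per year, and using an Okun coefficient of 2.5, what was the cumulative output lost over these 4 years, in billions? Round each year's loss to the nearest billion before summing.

£5,365 billion

Year 1981: gap = -2.5 × (7.79 - 5.23) = -6.4%, loss ≈ 19888 × 6.4/100 ≈ 1273.
Year 1982: gap = -2.5 × (8.1 - 5.23) = -7.175%, loss ≈ 19888 × 7.175/100 ≈ 1427.
Year 1983: gap = -2.5 × (7.05 - 5.23) = -4.55%, loss ≈ 19888 × 4.55/100 ≈ 905.
Year 1984: gap = -2.5 × (8.77 - 5.23) = -8.85%, loss ≈ 19888 × 8.85/100 ≈ 1760.
Total lost output = 1273 + 1427 + 905 + 1760 = 5365 billion.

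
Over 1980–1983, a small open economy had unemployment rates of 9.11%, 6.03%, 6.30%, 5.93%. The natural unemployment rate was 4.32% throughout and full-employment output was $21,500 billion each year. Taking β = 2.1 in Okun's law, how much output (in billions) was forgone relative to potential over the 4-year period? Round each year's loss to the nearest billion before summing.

Year 1980: gap = -2.1 × (9.11 - 4.32) = -10.059%, loss ≈ 21500 × 10.059/100 ≈ 2163.
Year 1981: gap = -2.1 × (6.03 - 4.32) = -3.591%, loss ≈ 21500 × 3.591/100 ≈ 772.
Year 1982: gap = -2.1 × (6.3 - 4.32) = -4.158%, loss ≈ 21500 × 4.158/100 ≈ 894.
Year 1983: gap = -2.1 × (5.93 - 4.32) = -3.381%, loss ≈ 21500 × 3.381/100 ≈ 727.
Total lost output = 2163 + 772 + 894 + 727 = 4556 billion.

$4,556 billion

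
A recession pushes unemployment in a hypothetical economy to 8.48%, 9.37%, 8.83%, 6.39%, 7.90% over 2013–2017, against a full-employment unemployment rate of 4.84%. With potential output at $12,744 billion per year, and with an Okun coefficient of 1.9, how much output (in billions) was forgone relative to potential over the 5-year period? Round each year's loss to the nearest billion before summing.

$4,060 billion

Year 2013: gap = -1.9 × (8.48 - 4.84) = -6.916%, loss ≈ 12744 × 6.916/100 ≈ 881.
Year 2014: gap = -1.9 × (9.37 - 4.84) = -8.607%, loss ≈ 12744 × 8.607/100 ≈ 1097.
Year 2015: gap = -1.9 × (8.83 - 4.84) = -7.581%, loss ≈ 12744 × 7.581/100 ≈ 966.
Year 2016: gap = -1.9 × (6.39 - 4.84) = -2.945%, loss ≈ 12744 × 2.945/100 ≈ 375.
Year 2017: gap = -1.9 × (7.9 - 4.84) = -5.814%, loss ≈ 12744 × 5.814/100 ≈ 741.
Total lost output = 881 + 1097 + 966 + 375 + 741 = 4060 billion.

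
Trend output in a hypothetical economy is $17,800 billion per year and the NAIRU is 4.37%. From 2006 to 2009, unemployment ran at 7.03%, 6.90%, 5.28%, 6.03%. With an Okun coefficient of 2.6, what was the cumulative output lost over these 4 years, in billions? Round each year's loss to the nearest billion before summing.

$3,591 billion

Year 2006: gap = -2.6 × (7.03 - 4.37) = -6.916%, loss ≈ 17800 × 6.916/100 ≈ 1231.
Year 2007: gap = -2.6 × (6.9 - 4.37) = -6.578%, loss ≈ 17800 × 6.578/100 ≈ 1171.
Year 2008: gap = -2.6 × (5.28 - 4.37) = -2.366%, loss ≈ 17800 × 2.366/100 ≈ 421.
Year 2009: gap = -2.6 × (6.03 - 4.37) = -4.316%, loss ≈ 17800 × 4.316/100 ≈ 768.
Total lost output = 1231 + 1171 + 421 + 768 = 3591 billion.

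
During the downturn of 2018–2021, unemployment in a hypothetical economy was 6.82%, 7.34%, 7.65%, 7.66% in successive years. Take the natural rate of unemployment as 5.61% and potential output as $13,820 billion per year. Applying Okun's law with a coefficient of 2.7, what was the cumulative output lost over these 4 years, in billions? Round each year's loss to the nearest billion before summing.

Year 2018: gap = -2.7 × (6.82 - 5.61) = -3.267%, loss ≈ 13820 × 3.267/100 ≈ 451.
Year 2019: gap = -2.7 × (7.34 - 5.61) = -4.671%, loss ≈ 13820 × 4.671/100 ≈ 646.
Year 2020: gap = -2.7 × (7.65 - 5.61) = -5.508%, loss ≈ 13820 × 5.508/100 ≈ 761.
Year 2021: gap = -2.7 × (7.66 - 5.61) = -5.535%, loss ≈ 13820 × 5.535/100 ≈ 765.
Total lost output = 451 + 646 + 761 + 765 = 2623 billion.

$2,623 billion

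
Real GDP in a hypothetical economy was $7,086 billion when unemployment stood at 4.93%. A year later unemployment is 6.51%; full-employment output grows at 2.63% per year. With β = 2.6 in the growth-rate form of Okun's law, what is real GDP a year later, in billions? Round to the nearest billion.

$6,981 billion

Δu = 6.51 - 4.93 = 1.58 points.
Okun's law (growth form): g_Y = g_Y* - β × Δu = 2.63 - 2.6 × (1.58) = 2.63 - 4.108 = -1.478%.
Real GDP in the next year = 7086 × (1 - 1.478/100) = 7086 × 0.98522 ≈ 6981 billion.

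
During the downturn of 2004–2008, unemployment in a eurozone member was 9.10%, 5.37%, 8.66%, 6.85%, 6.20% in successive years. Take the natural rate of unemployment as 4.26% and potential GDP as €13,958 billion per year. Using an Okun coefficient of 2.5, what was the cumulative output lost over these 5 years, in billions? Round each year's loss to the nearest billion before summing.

€5,192 billion

Year 2004: gap = -2.5 × (9.1 - 4.26) = -12.1%, loss ≈ 13958 × 12.1/100 ≈ 1689.
Year 2005: gap = -2.5 × (5.37 - 4.26) = -2.775%, loss ≈ 13958 × 2.775/100 ≈ 387.
Year 2006: gap = -2.5 × (8.66 - 4.26) = -11%, loss ≈ 13958 × 11/100 ≈ 1535.
Year 2007: gap = -2.5 × (6.85 - 4.26) = -6.475%, loss ≈ 13958 × 6.475/100 ≈ 904.
Year 2008: gap = -2.5 × (6.2 - 4.26) = -4.85%, loss ≈ 13958 × 4.85/100 ≈ 677.
Total lost output = 1689 + 387 + 1535 + 904 + 677 = 5192 billion.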